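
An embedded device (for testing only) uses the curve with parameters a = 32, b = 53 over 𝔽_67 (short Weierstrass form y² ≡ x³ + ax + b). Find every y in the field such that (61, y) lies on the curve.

28, 39

x³ + 32x + 53 = 228986 ≡ 47 (mod 67).
Square roots of 47 mod 67: 28 and 39 (since 28² = 784 ≡ 47).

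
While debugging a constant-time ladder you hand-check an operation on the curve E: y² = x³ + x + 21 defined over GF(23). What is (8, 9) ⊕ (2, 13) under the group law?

(8, 9) + (2, 13). λ = (13 - 9)/(2 - 8) ≡ 4/17 mod 23. 17⁻¹ ≡ 19 (mod 23) since 17·19 = 323 ≡ 1, so λ ≡ 7.
  x = λ² - 8 - 2 = 49 - 10 ≡ 16; y = λ·(8 - 16) - 9 ≡ 4. → (16, 4)

(16, 4)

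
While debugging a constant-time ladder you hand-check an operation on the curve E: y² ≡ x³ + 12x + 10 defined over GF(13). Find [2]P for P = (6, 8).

tangent at (6, 8): λ = (3·6² + 12)/(2·8) ≡ 3/3. 3⁻¹ ≡ 9 (mod 13) since 3·9 = 27 ≡ 1, so λ ≡ 3·9 ≡ 1.
  x = λ² - 6 - 6 = 1 - 12 ≡ 2; y = λ·(6 - 2) - 8 ≡ 9. → (2, 9)

(2, 9)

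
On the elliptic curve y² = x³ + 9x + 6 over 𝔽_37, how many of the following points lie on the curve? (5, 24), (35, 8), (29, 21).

0

(5, 24): 24² ≡ 21, rhs ≡ 28 → off.
(35, 8): 8² ≡ 27, rhs ≡ 17 → off.
(29, 21): 21² ≡ 34, rhs ≡ 14 → off.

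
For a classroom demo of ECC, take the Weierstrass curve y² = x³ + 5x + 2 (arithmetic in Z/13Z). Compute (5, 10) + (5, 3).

O

The two points share x = 5 and their y-coordinates satisfy 10 + 3 ≡ 0 (mod 13), so they are inverses. Their sum is the point at infinity.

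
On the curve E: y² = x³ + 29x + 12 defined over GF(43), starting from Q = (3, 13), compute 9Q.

(3, 13)

Repeated addition: build up to 9Q.
2Q: tangent at (3, 13): λ = (3·3² + 29)/(2·13) ≡ 13/26. 26⁻¹ ≡ 5 (mod 43) since 26·5 = 130 ≡ 1, so λ ≡ 13·5 ≡ 22.
  x = λ² - 3 - 3 = 484 - 6 ≡ 5; y = λ·(3 - 5) - 13 ≡ 29. → (5, 29)
3Q: (5, 29) + (3, 13). λ = (13 - 29)/(3 - 5) ≡ 27/41 mod 43. 41⁻¹ ≡ 21 (mod 43), so λ ≡ 8.
  x = λ² - 5 - 3 = 64 - 8 ≡ 13; y = λ·(5 - 13) - 29 ≡ 36. → (13, 36)
4Q: (13, 36) + (3, 13). λ = (13 - 36)/(3 - 13) ≡ 20/33 mod 43. 33⁻¹ ≡ 30 (mod 43), so λ ≡ 41.
  x = λ² - 13 - 3 = 1681 - 16 ≡ 31; y = λ·(13 - 31) - 36 ≡ 0. → (31, 0)
5Q: (31, 0) + (3, 13). λ = (13 - 0)/(3 - 31) ≡ 13/15 mod 43. 15⁻¹ ≡ 23 (mod 43), so λ ≡ 41.
  x = λ² - 31 - 3 = 1681 - 34 ≡ 13; y = λ·(31 - 13) - 0 ≡ 7. → (13, 7)
6Q: (13, 7) + (3, 13). λ = (13 - 7)/(3 - 13) ≡ 6/33 mod 43. 33⁻¹ ≡ 30 (mod 43) since 33·30 = 990 ≡ 1, so λ ≡ 8.
  x = λ² - 13 - 3 = 64 - 16 ≡ 5; y = λ·(13 - 5) - 7 ≡ 14. → (5, 14)
7Q: (5, 14) + (3, 13). λ = (13 - 14)/(3 - 5) ≡ 42/41 mod 43. 41⁻¹ ≡ 21 (mod 43), so λ ≡ 22.
  x = λ² - 5 - 3 = 484 - 8 ≡ 3; y = λ·(5 - 3) - 14 ≡ 30. → (3, 30)
8Q: (3, 30) + (3, 13): same x and y₁ ≡ -y₂, so the sum is the point at infinity.
9Q: the point at infinity + (3, 13) = (3, 13) (identity).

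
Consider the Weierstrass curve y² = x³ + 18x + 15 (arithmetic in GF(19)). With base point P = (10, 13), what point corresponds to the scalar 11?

(6, 4)

Double-and-add on 11 = (1011)₂. Start with P = (10, 13) for the leading 1-bit.
double: tangent at (10, 13): λ = (3·10² + 18)/(2·13) ≡ 14/7. 7⁻¹ ≡ 11 (mod 19) since 7·11 = 77 ≡ 1, so λ ≡ 14·11 ≡ 2.
  x = λ² - 10 - 10 = 4 - 20 ≡ 3; y = λ·(10 - 3) - 13 ≡ 1. → (3, 1)
double: tangent at (3, 1): λ = (3·3² + 18)/(2·1) ≡ 7/2. 2⁻¹ ≡ 10 (mod 19), so λ ≡ 7·10 ≡ 13.
  x = λ² - 3 - 3 = 169 - 6 ≡ 11; y = λ·(3 - 11) - 1 ≡ 9. → (11, 9)
add P: (11, 9) + (10, 13). λ = (13 - 9)/(10 - 11) ≡ 4/18 mod 19. 18⁻¹ ≡ 18 (mod 19), so λ ≡ 15.
  x = λ² - 11 - 10 = 225 - 21 ≡ 14; y = λ·(11 - 14) - 9 ≡ 3. → (14, 3)
double: tangent at (14, 3): λ = (3·14² + 18)/(2·3) ≡ 17/6. 6⁻¹ ≡ 16 (mod 19) since 6·16 = 96 ≡ 1, so λ ≡ 17·16 ≡ 6.
  x = λ² - 14 - 14 = 36 - 28 ≡ 8; y = λ·(14 - 8) - 3 ≡ 14. → (8, 14)
add P: (8, 14) + (10, 13). λ = (13 - 14)/(10 - 8) ≡ 18/2 mod 19. 2⁻¹ ≡ 10 (mod 19), so λ ≡ 9.
  x = λ² - 8 - 10 = 81 - 18 ≡ 6; y = λ·(8 - 6) - 14 ≡ 4. → (6, 4)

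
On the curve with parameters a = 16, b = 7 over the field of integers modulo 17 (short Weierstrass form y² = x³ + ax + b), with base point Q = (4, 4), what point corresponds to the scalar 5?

(11, 16)

Repeated addition: build up to 5Q.
2Q: tangent at (4, 4): λ = (3·4² + 16)/(2·4) ≡ 13/8. 8⁻¹ ≡ 15 (mod 17), so λ ≡ 13·15 ≡ 8.
  x = λ² - 4 - 4 = 64 - 8 ≡ 5; y = λ·(4 - 5) - 4 ≡ 5. → (5, 5)
3Q: (5, 5) + (4, 4). λ = (4 - 5)/(4 - 5) ≡ 16/16 mod 17. 16⁻¹ ≡ 16 (mod 17) since 16·16 = 256 ≡ 1, so λ ≡ 1.
  x = λ² - 5 - 4 = 1 - 9 ≡ 9; y = λ·(5 - 9) - 5 ≡ 8. → (9, 8)
4Q: (9, 8) + (4, 4). λ = (4 - 8)/(4 - 9) ≡ 13/12 mod 17. 12⁻¹ ≡ 10 (mod 17), so λ ≡ 11.
  x = λ² - 9 - 4 = 121 - 13 ≡ 6; y = λ·(9 - 6) - 8 ≡ 8. → (6, 8)
5Q: (6, 8) + (4, 4). λ = (4 - 8)/(4 - 6) ≡ 13/15 mod 17. 15⁻¹ ≡ 8 (mod 17) since 15·8 = 120 ≡ 1, so λ ≡ 2.
  x = λ² - 6 - 4 = 4 - 10 ≡ 11; y = λ·(6 - 11) - 8 ≡ 16. → (11, 16)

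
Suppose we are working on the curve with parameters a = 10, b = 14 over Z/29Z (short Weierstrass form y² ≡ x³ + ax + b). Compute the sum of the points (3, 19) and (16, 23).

(3, 19) + (16, 23). λ = (23 - 19)/(16 - 3) ≡ 4/13 mod 29. 13⁻¹ ≡ 9 (mod 29), so λ ≡ 7.
  x = λ² - 3 - 16 = 49 - 19 ≡ 1; y = λ·(3 - 1) - 19 ≡ 24. → (1, 24)

(1, 24)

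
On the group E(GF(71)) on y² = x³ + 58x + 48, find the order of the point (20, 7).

2P: tangent at (20, 7): λ = (3·20² + 58)/(2·7) ≡ 51/14. 14⁻¹ ≡ 66 (mod 71), so λ ≡ 51·66 ≡ 29.
  x = λ² - 20 - 20 = 841 - 40 ≡ 20; y = λ·(20 - 20) - 7 ≡ 64. → (20, 64)
3P: (20, 64) + (20, 7): same x and y₁ ≡ -y₂, so the sum is O.
3P = O, so the order is 3.

3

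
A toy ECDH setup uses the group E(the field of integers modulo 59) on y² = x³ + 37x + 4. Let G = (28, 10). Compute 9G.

(14, 32)

Double-and-add on 9 = (1001)₂. Start with G = (28, 10) for the leading 1-bit.
double: tangent at (28, 10): λ = (3·28² + 37)/(2·10) ≡ 29/20. 20⁻¹ ≡ 3 (mod 59), so λ ≡ 29·3 ≡ 28.
  x = λ² - 28 - 28 = 784 - 56 ≡ 20; y = λ·(28 - 20) - 10 ≡ 37. → (20, 37)
double: tangent at (20, 37): λ = (3·20² + 37)/(2·37) ≡ 57/15. 15⁻¹ ≡ 4 (mod 59), so λ ≡ 57·4 ≡ 51.
  x = λ² - 20 - 20 = 2601 - 40 ≡ 24; y = λ·(20 - 24) - 37 ≡ 54. → (24, 54)
double: tangent at (24, 54): λ = (3·24² + 37)/(2·54) ≡ 54/49. 49⁻¹ ≡ 53 (mod 59) since 49·53 = 2597 ≡ 1, so λ ≡ 54·53 ≡ 30.
  x = λ² - 24 - 24 = 900 - 48 ≡ 26; y = λ·(24 - 26) - 54 ≡ 4. → (26, 4)
add G: (26, 4) + (28, 10). λ = (10 - 4)/(28 - 26) ≡ 6/2 mod 59. 2⁻¹ ≡ 30 (mod 59), so λ ≡ 3.
  x = λ² - 26 - 28 = 9 - 54 ≡ 14; y = λ·(26 - 14) - 4 ≡ 32. → (14, 32)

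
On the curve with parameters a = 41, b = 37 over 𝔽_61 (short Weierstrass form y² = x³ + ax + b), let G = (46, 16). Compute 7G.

Double-and-add on 7 = (111)₂. Start with G = (46, 16) for the leading 1-bit.
double: tangent at (46, 16): λ = (3·46² + 41)/(2·16) ≡ 45/32. 32⁻¹ ≡ 21 (mod 61), so λ ≡ 45·21 ≡ 30.
  x = λ² - 46 - 46 = 900 - 92 ≡ 15; y = λ·(46 - 15) - 16 ≡ 60. → (15, 60)
add G: (15, 60) + (46, 16). λ = (16 - 60)/(46 - 15) ≡ 17/31 mod 61. 31⁻¹ ≡ 2 (mod 61), so λ ≡ 34.
  x = λ² - 15 - 46 = 1156 - 61 ≡ 58; y = λ·(15 - 58) - 60 ≡ 3. → (58, 3)
double: tangent at (58, 3): λ = (3·58² + 41)/(2·3) ≡ 7/6. 6⁻¹ ≡ 51 (mod 61), so λ ≡ 7·51 ≡ 52.
  x = λ² - 58 - 58 = 2704 - 116 ≡ 26; y = λ·(58 - 26) - 3 ≡ 14. → (26, 14)
add G: (26, 14) + (46, 16). λ = (16 - 14)/(46 - 26) ≡ 2/20 mod 61. 20⁻¹ ≡ 58 (mod 61) since 20·58 = 1160 ≡ 1, so λ ≡ 55.
  x = λ² - 26 - 46 = 3025 - 72 ≡ 25; y = λ·(26 - 25) - 14 ≡ 41. → (25, 41)

(25, 41)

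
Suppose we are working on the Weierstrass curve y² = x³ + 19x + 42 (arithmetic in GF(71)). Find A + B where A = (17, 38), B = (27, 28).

(28, 44)

(17, 38) + (27, 28). λ = (28 - 38)/(27 - 17) ≡ 61/10 mod 71. 10⁻¹ ≡ 64 (mod 71) since 10·64 = 640 ≡ 1, so λ ≡ 70.
  x = λ² - 17 - 27 = 4900 - 44 ≡ 28; y = λ·(17 - 28) - 38 ≡ 44. → (28, 44)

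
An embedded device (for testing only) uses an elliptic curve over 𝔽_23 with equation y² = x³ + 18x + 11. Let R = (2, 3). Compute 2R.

tangent at (2, 3): λ = (3·2² + 18)/(2·3) ≡ 7/6. 6⁻¹ ≡ 4 (mod 23), so λ ≡ 7·4 ≡ 5.
  x = λ² - 2 - 2 = 25 - 4 ≡ 21; y = λ·(2 - 21) - 3 ≡ 17. → (21, 17)

(21, 17)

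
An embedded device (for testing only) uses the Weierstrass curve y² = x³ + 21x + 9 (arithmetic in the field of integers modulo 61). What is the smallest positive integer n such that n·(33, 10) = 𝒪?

2P: tangent at (33, 10): λ = (3·33² + 21)/(2·10) ≡ 55/20. 20⁻¹ ≡ 58 (mod 61), so λ ≡ 55·58 ≡ 18.
  x = λ² - 33 - 33 = 324 - 66 ≡ 14; y = λ·(33 - 14) - 10 ≡ 27. → (14, 27)
3P: (14, 27) + (33, 10). λ = (10 - 27)/(33 - 14) ≡ 44/19 mod 61. 19⁻¹ ≡ 45 (mod 61), so λ ≡ 28.
  x = λ² - 14 - 33 = 784 - 47 ≡ 5; y = λ·(14 - 5) - 27 ≡ 42. → (5, 42)
4P: (5, 42) + (33, 10). λ = (10 - 42)/(33 - 5) ≡ 29/28 mod 61. 28⁻¹ ≡ 24 (mod 61) since 28·24 = 672 ≡ 1, so λ ≡ 25.
  x = λ² - 5 - 33 = 625 - 38 ≡ 38; y = λ·(5 - 38) - 42 ≡ 48. → (38, 48)
5P: (38, 48) + (33, 10). λ = (10 - 48)/(33 - 38) ≡ 23/56 mod 61. 56⁻¹ ≡ 12 (mod 61), so λ ≡ 32.
  x = λ² - 38 - 33 = 1024 - 71 ≡ 38; y = λ·(38 - 38) - 48 ≡ 13. → (38, 13)
6P: (38, 13) + (33, 10). λ = (10 - 13)/(33 - 38) ≡ 58/56 mod 61. 56⁻¹ ≡ 12 (mod 61), so λ ≡ 25.
  x = λ² - 38 - 33 = 625 - 71 ≡ 5; y = λ·(38 - 5) - 13 ≡ 19. → (5, 19)
7P: (5, 19) + (33, 10). λ = (10 - 19)/(33 - 5) ≡ 52/28 mod 61. 28⁻¹ ≡ 24 (mod 61) since 28·24 = 672 ≡ 1, so λ ≡ 28.
  x = λ² - 5 - 33 = 784 - 38 ≡ 14; y = λ·(5 - 14) - 19 ≡ 34. → (14, 34)
8P: (14, 34) + (33, 10). λ = (10 - 34)/(33 - 14) ≡ 37/19 mod 61. 19⁻¹ ≡ 45 (mod 61) since 19·45 = 855 ≡ 1, so λ ≡ 18.
  x = λ² - 14 - 33 = 324 - 47 ≡ 33; y = λ·(14 - 33) - 34 ≡ 51. → (33, 51)
9P: (33, 51) + (33, 10): same x and y₁ ≡ -y₂, so the sum is 𝒪.
9P = 𝒪, so the order is 9.

9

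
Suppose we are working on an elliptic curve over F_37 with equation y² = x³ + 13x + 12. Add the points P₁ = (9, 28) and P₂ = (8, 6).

(9, 28) + (8, 6). λ = (6 - 28)/(8 - 9) ≡ 15/36 mod 37. 36⁻¹ ≡ 36 (mod 37), so λ ≡ 22.
  x = λ² - 9 - 8 = 484 - 17 ≡ 23; y = λ·(9 - 23) - 28 ≡ 34. → (23, 34)

(23, 34)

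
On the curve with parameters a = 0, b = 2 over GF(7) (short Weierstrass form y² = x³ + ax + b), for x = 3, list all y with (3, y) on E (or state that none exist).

x³ + 0x + 2 = 29 ≡ 1 (mod 7).
Square roots of 1 mod 7: 1 and 6 (since 1² = 1 ≡ 1).

1, 6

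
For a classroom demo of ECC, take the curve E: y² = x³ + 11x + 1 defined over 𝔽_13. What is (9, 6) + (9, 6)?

tangent at (9, 6): λ = (3·9² + 11)/(2·6) ≡ 7/12. 12⁻¹ ≡ 12 (mod 13), so λ ≡ 7·12 ≡ 6.
  x = λ² - 9 - 9 = 36 - 18 ≡ 5; y = λ·(9 - 5) - 6 ≡ 5. → (5, 5)

(5, 5)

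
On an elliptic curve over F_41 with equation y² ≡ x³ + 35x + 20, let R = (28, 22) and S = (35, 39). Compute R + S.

(28, 22) + (35, 39). λ = (39 - 22)/(35 - 28) ≡ 17/7 mod 41. 7⁻¹ ≡ 6 (mod 41) since 7·6 = 42 ≡ 1, so λ ≡ 20.
  x = λ² - 28 - 35 = 400 - 63 ≡ 9; y = λ·(28 - 9) - 22 ≡ 30. → (9, 30)

(9, 30)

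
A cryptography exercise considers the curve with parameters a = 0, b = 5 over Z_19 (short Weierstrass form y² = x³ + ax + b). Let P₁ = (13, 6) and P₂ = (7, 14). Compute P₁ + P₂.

(13, 6) + (7, 14). λ = (14 - 6)/(7 - 13) ≡ 8/13 mod 19. 13⁻¹ ≡ 3 (mod 19) since 13·3 = 39 ≡ 1, so λ ≡ 5.
  x = λ² - 13 - 7 = 25 - 20 ≡ 5; y = λ·(13 - 5) - 6 ≡ 15. → (5, 15)

(5, 15)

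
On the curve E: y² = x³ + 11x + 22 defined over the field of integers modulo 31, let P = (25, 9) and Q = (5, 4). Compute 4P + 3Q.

(27, 21)

First 4P:
Double-and-add on 4 = (100)₂. Start with P = (25, 9) for the leading 1-bit.
double: tangent at (25, 9): λ = (3·25² + 11)/(2·9) ≡ 26/18. 18⁻¹ ≡ 19 (mod 31), so λ ≡ 26·19 ≡ 29.
  x = λ² - 25 - 25 = 841 - 50 ≡ 16; y = λ·(25 - 16) - 9 ≡ 4. → (16, 4)
double: tangent at (16, 4): λ = (3·16² + 11)/(2·4) ≡ 4/8. 8⁻¹ ≡ 4 (mod 31) since 8·4 = 32 ≡ 1, so λ ≡ 4·4 ≡ 16.
  x = λ² - 16 - 16 = 256 - 32 ≡ 7; y = λ·(16 - 7) - 4 ≡ 16. → (7, 16)
4P = (7, 16).
Next 3Q:
Repeated addition: build up to 3Q.
2Q: tangent at (5, 4): λ = (3·5² + 11)/(2·4) ≡ 24/8. 8⁻¹ ≡ 4 (mod 31) since 8·4 = 32 ≡ 1, so λ ≡ 24·4 ≡ 3.
  x = λ² - 5 - 5 = 9 - 10 ≡ 30; y = λ·(5 - 30) - 4 ≡ 14. → (30, 14)
3Q: (30, 14) + (5, 4). λ = (4 - 14)/(5 - 30) ≡ 21/6 mod 31. 6⁻¹ ≡ 26 (mod 31), so λ ≡ 19.
  x = λ² - 30 - 5 = 361 - 35 ≡ 16; y = λ·(30 - 16) - 14 ≡ 4. → (16, 4)
3Q = (16, 4).
Finally 4P + 3Q:
(7, 16) + (16, 4). λ = (4 - 16)/(16 - 7) ≡ 19/9 mod 31. 9⁻¹ ≡ 7 (mod 31) since 9·7 = 63 ≡ 1, so λ ≡ 9.
  x = λ² - 7 - 16 = 81 - 23 ≡ 27; y = λ·(7 - 27) - 16 ≡ 21. → (27, 21)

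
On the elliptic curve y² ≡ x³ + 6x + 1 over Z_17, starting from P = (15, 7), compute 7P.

(1, 12)

Double-and-add on 7 = (111)₂. Start with P = (15, 7) for the leading 1-bit.
double: tangent at (15, 7): λ = (3·15² + 6)/(2·7) ≡ 1/14. 14⁻¹ ≡ 11 (mod 17), so λ ≡ 1·11 ≡ 11.
  x = λ² - 15 - 15 = 121 - 30 ≡ 6; y = λ·(15 - 6) - 7 ≡ 7. → (6, 7)
add P: (6, 7) + (15, 7). λ = (7 - 7)/(15 - 6) ≡ 0/9 mod 17. 9⁻¹ ≡ 2 (mod 17), so λ ≡ 0.
  x = λ² - 6 - 15 = 0 - 21 ≡ 13; y = λ·(6 - 13) - 7 ≡ 10. → (13, 10)
double: tangent at (13, 10): λ = (3·13² + 6)/(2·10) ≡ 3/3. 3⁻¹ ≡ 6 (mod 17), so λ ≡ 3·6 ≡ 1.
  x = λ² - 13 - 13 = 1 - 26 ≡ 9; y = λ·(13 - 9) - 10 ≡ 11. → (9, 11)
add P: (9, 11) + (15, 7). λ = (7 - 11)/(15 - 9) ≡ 13/6 mod 17. 6⁻¹ ≡ 3 (mod 17) since 6·3 = 18 ≡ 1, so λ ≡ 5.
  x = λ² - 9 - 15 = 25 - 24 ≡ 1; y = λ·(9 - 1) - 11 ≡ 12. → (1, 12)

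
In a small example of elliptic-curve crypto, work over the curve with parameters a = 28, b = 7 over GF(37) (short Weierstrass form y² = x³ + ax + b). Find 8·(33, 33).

(12, 31)

Write Q = (33, 33).
Repeated addition: build up to 8Q.
2Q: tangent at (33, 33): λ = (3·33² + 28)/(2·33) ≡ 2/29. 29⁻¹ ≡ 23 (mod 37), so λ ≡ 2·23 ≡ 9.
  x = λ² - 33 - 33 = 81 - 66 ≡ 15; y = λ·(33 - 15) - 33 ≡ 18. → (15, 18)
3Q: (15, 18) + (33, 33). λ = (33 - 18)/(33 - 15) ≡ 15/18 mod 37. 18⁻¹ ≡ 35 (mod 37), so λ ≡ 7.
  x = λ² - 15 - 33 = 49 - 48 ≡ 1; y = λ·(15 - 1) - 18 ≡ 6. → (1, 6)
4Q: (1, 6) + (33, 33). λ = (33 - 6)/(33 - 1) ≡ 27/32 mod 37. 32⁻¹ ≡ 22 (mod 37) since 32·22 = 704 ≡ 1, so λ ≡ 2.
  x = λ² - 1 - 33 = 4 - 34 ≡ 7; y = λ·(1 - 7) - 6 ≡ 19. → (7, 19)
5Q: (7, 19) + (33, 33). λ = (33 - 19)/(33 - 7) ≡ 14/26 mod 37. 26⁻¹ ≡ 10 (mod 37) since 26·10 = 260 ≡ 1, so λ ≡ 29.
  x = λ² - 7 - 33 = 841 - 40 ≡ 24; y = λ·(7 - 24) - 19 ≡ 6. → (24, 6)
6Q: (24, 6) + (33, 33). λ = (33 - 6)/(33 - 24) ≡ 27/9 mod 37. 9⁻¹ ≡ 33 (mod 37), so λ ≡ 3.
  x = λ² - 24 - 33 = 9 - 57 ≡ 26; y = λ·(24 - 26) - 6 ≡ 25. → (26, 25)
7Q: (26, 25) + (33, 33). λ = (33 - 25)/(33 - 26) ≡ 8/7 mod 37. 7⁻¹ ≡ 16 (mod 37), so λ ≡ 17.
  x = λ² - 26 - 33 = 289 - 59 ≡ 8; y = λ·(26 - 8) - 25 ≡ 22. → (8, 22)
8Q: (8, 22) + (33, 33). λ = (33 - 22)/(33 - 8) ≡ 11/25 mod 37. 25⁻¹ ≡ 3 (mod 37) since 25·3 = 75 ≡ 1, so λ ≡ 33.
  x = λ² - 8 - 33 = 1089 - 41 ≡ 12; y = λ·(8 - 12) - 22 ≡ 31. → (12, 31)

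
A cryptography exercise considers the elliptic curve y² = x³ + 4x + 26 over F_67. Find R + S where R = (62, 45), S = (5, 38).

(62, 45) + (5, 38). λ = (38 - 45)/(5 - 62) ≡ 60/10 mod 67. 10⁻¹ ≡ 47 (mod 67) since 10·47 = 470 ≡ 1, so λ ≡ 6.
  x = λ² - 62 - 5 = 36 - 67 ≡ 36; y = λ·(62 - 36) - 45 ≡ 44. → (36, 44)

(36, 44)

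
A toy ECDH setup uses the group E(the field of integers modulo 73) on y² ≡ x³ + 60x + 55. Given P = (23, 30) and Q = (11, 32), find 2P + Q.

First 2P:
Repeated addition: build up to 2P.
2P: tangent at (23, 30): λ = (3·23² + 60)/(2·30) ≡ 41/60. 60⁻¹ ≡ 28 (mod 73) since 60·28 = 1680 ≡ 1, so λ ≡ 41·28 ≡ 53.
  x = λ² - 23 - 23 = 2809 - 46 ≡ 62; y = λ·(23 - 62) - 30 ≡ 20. → (62, 20)
2P = (62, 20).
Finally 2P + Q:
(62, 20) + (11, 32). λ = (32 - 20)/(11 - 62) ≡ 12/22 mod 73. 22⁻¹ ≡ 10 (mod 73), so λ ≡ 47.
  x = λ² - 62 - 11 = 2209 - 73 ≡ 19; y = λ·(62 - 19) - 20 ≡ 30. → (19, 30)

(19, 30)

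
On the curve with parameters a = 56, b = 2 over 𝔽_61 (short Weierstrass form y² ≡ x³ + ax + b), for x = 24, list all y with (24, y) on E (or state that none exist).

x³ + 56x + 2 = 15170 ≡ 42 (mod 61).
Square roots of 42 mod 61: 15 and 46 (since 15² = 225 ≡ 42).

15, 46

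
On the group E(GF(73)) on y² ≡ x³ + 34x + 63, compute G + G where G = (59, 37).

tangent at (59, 37): λ = (3·59² + 34)/(2·37) ≡ 38/1. 1⁻¹ ≡ 1 (mod 73), so λ ≡ 38·1 ≡ 38.
  x = λ² - 59 - 59 = 1444 - 118 ≡ 12; y = λ·(59 - 12) - 37 ≡ 70. → (12, 70)

(12, 70)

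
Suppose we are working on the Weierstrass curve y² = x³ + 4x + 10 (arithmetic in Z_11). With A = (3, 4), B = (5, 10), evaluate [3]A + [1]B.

(5, 10)

First 3A:
Repeated addition: build up to 3A.
2A: tangent at (3, 4): λ = (3·3² + 4)/(2·4) ≡ 9/8. 8⁻¹ ≡ 7 (mod 11), so λ ≡ 9·7 ≡ 8.
  x = λ² - 3 - 3 = 64 - 6 ≡ 3; y = λ·(3 - 3) - 4 ≡ 7. → (3, 7)
3A: (3, 7) + (3, 4): same x and y₁ ≡ -y₂, so the sum is O.
3A = O.
Finally 3A + B:
O + (5, 10) = (5, 10) (identity).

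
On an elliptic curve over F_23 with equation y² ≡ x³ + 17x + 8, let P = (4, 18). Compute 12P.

(15, 21)

Repeated addition: build up to 12P.
2P: tangent at (4, 18): λ = (3·4² + 17)/(2·18) ≡ 19/13. 13⁻¹ ≡ 16 (mod 23), so λ ≡ 19·16 ≡ 5.
  x = λ² - 4 - 4 = 25 - 8 ≡ 17; y = λ·(4 - 17) - 18 ≡ 9. → (17, 9)
3P: (17, 9) + (4, 18). λ = (18 - 9)/(4 - 17) ≡ 9/10 mod 23. 10⁻¹ ≡ 7 (mod 23) since 10·7 = 70 ≡ 1, so λ ≡ 17.
  x = λ² - 17 - 4 = 289 - 21 ≡ 15; y = λ·(17 - 15) - 9 ≡ 2. → (15, 2)
4P: (15, 2) + (4, 18). λ = (18 - 2)/(4 - 15) ≡ 16/12 mod 23. 12⁻¹ ≡ 2 (mod 23), so λ ≡ 9.
  x = λ² - 15 - 4 = 81 - 19 ≡ 16; y = λ·(15 - 16) - 2 ≡ 12. → (16, 12)
5P: (16, 12) + (4, 18). λ = (18 - 12)/(4 - 16) ≡ 6/11 mod 23. 11⁻¹ ≡ 21 (mod 23), so λ ≡ 11.
  x = λ² - 16 - 4 = 121 - 20 ≡ 9; y = λ·(16 - 9) - 12 ≡ 19. → (9, 19)
6P: (9, 19) + (4, 18). λ = (18 - 19)/(4 - 9) ≡ 22/18 mod 23. 18⁻¹ ≡ 9 (mod 23) since 18·9 = 162 ≡ 1, so λ ≡ 14.
  x = λ² - 9 - 4 = 196 - 13 ≡ 22; y = λ·(9 - 22) - 19 ≡ 6. → (22, 6)
7P: (22, 6) + (4, 18). λ = (18 - 6)/(4 - 22) ≡ 12/5 mod 23. 5⁻¹ ≡ 14 (mod 23) since 5·14 = 70 ≡ 1, so λ ≡ 7.
  x = λ² - 22 - 4 = 49 - 26 ≡ 0; y = λ·(22 - 0) - 6 ≡ 10. → (0, 10)
8P: (0, 10) + (4, 18). λ = (18 - 10)/(4 - 0) ≡ 8/4 mod 23. 4⁻¹ ≡ 6 (mod 23), so λ ≡ 2.
  x = λ² - 0 - 4 = 4 - 4 ≡ 0; y = λ·(0 - 0) - 10 ≡ 13. → (0, 13)
9P: (0, 13) + (4, 18). λ = (18 - 13)/(4 - 0) ≡ 5/4 mod 23. 4⁻¹ ≡ 6 (mod 23) since 4·6 = 24 ≡ 1, so λ ≡ 7.
  x = λ² - 0 - 4 = 49 - 4 ≡ 22; y = λ·(0 - 22) - 13 ≡ 17. → (22, 17)
10P: (22, 17) + (4, 18). λ = (18 - 17)/(4 - 22) ≡ 1/5 mod 23. 5⁻¹ ≡ 14 (mod 23), so λ ≡ 14.
  x = λ² - 22 - 4 = 196 - 26 ≡ 9; y = λ·(22 - 9) - 17 ≡ 4. → (9, 4)
11P: (9, 4) + (4, 18). λ = (18 - 4)/(4 - 9) ≡ 14/18 mod 23. 18⁻¹ ≡ 9 (mod 23), so λ ≡ 11.
  x = λ² - 9 - 4 = 121 - 13 ≡ 16; y = λ·(9 - 16) - 4 ≡ 11. → (16, 11)
12P: (16, 11) + (4, 18). λ = (18 - 11)/(4 - 16) ≡ 7/11 mod 23. 11⁻¹ ≡ 21 (mod 23), so λ ≡ 9.
  x = λ² - 16 - 4 = 81 - 20 ≡ 15; y = λ·(16 - 15) - 11 ≡ 21. → (15, 21)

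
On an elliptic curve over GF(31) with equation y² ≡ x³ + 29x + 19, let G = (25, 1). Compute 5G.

(21, 0)

Double-and-add on 5 = (101)₂. Start with G = (25, 1) for the leading 1-bit.
double: tangent at (25, 1): λ = (3·25² + 29)/(2·1) ≡ 13/2. 2⁻¹ ≡ 16 (mod 31) since 2·16 = 32 ≡ 1, so λ ≡ 13·16 ≡ 22.
  x = λ² - 25 - 25 = 484 - 50 ≡ 0; y = λ·(25 - 0) - 1 ≡ 22. → (0, 22)
double: tangent at (0, 22): λ = (3·0² + 29)/(2·22) ≡ 29/13. 13⁻¹ ≡ 12 (mod 31) since 13·12 = 156 ≡ 1, so λ ≡ 29·12 ≡ 7.
  x = λ² - 0 - 0 = 49 - 0 ≡ 18; y = λ·(0 - 18) - 22 ≡ 7. → (18, 7)
add G: (18, 7) + (25, 1). λ = (1 - 7)/(25 - 18) ≡ 25/7 mod 31. 7⁻¹ ≡ 9 (mod 31) since 7·9 = 63 ≡ 1, so λ ≡ 8.
  x = λ² - 18 - 25 = 64 - 43 ≡ 21; y = λ·(18 - 21) - 7 ≡ 0. → (21, 0)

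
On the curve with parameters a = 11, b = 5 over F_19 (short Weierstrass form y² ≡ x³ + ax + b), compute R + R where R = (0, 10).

tangent at (0, 10): λ = (3·0² + 11)/(2·10) ≡ 11/1. 1⁻¹ ≡ 1 (mod 19), so λ ≡ 11·1 ≡ 11.
  x = λ² - 0 - 0 = 121 - 0 ≡ 7; y = λ·(0 - 7) - 10 ≡ 8. → (7, 8)

(7, 8)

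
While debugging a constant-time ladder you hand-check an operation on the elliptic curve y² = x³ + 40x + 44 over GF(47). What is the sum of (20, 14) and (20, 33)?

O

The two points share x = 20 and their y-coordinates satisfy 14 + 33 ≡ 0 (mod 47), so they are inverses. Their sum is O.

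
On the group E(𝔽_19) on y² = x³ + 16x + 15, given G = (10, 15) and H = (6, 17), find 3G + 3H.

(5, 12)

First 3G:
Repeated addition: build up to 3G.
2G: tangent at (10, 15): λ = (3·10² + 16)/(2·15) ≡ 12/11. 11⁻¹ ≡ 7 (mod 19) since 11·7 = 77 ≡ 1, so λ ≡ 12·7 ≡ 8.
  x = λ² - 10 - 10 = 64 - 20 ≡ 6; y = λ·(10 - 6) - 15 ≡ 17. → (6, 17)
3G: (6, 17) + (10, 15). λ = (15 - 17)/(10 - 6) ≡ 17/4 mod 19. 4⁻¹ ≡ 5 (mod 19), so λ ≡ 9.
  x = λ² - 6 - 10 = 81 - 16 ≡ 8; y = λ·(6 - 8) - 17 ≡ 3. → (8, 3)
3G = (8, 3).
Next 3H:
Repeated addition: build up to 3H.
2H: tangent at (6, 17): λ = (3·6² + 16)/(2·17) ≡ 10/15. 15⁻¹ ≡ 14 (mod 19) since 15·14 = 210 ≡ 1, so λ ≡ 10·14 ≡ 7.
  x = λ² - 6 - 6 = 49 - 12 ≡ 18; y = λ·(6 - 18) - 17 ≡ 13. → (18, 13)
3H: (18, 13) + (6, 17). λ = (17 - 13)/(6 - 18) ≡ 4/7 mod 19. 7⁻¹ ≡ 11 (mod 19) since 7·11 = 77 ≡ 1, so λ ≡ 6.
  x = λ² - 18 - 6 = 36 - 24 ≡ 12; y = λ·(18 - 12) - 13 ≡ 4. → (12, 4)
3H = (12, 4).
Finally 3G + 3H:
(8, 3) + (12, 4). λ = (4 - 3)/(12 - 8) ≡ 1/4 mod 19. 4⁻¹ ≡ 5 (mod 19), so λ ≡ 5.
  x = λ² - 8 - 12 = 25 - 20 ≡ 5; y = λ·(8 - 5) - 3 ≡ 12. → (5, 12)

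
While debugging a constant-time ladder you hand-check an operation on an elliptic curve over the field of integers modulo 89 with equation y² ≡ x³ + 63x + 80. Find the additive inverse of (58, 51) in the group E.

(58, 38)

-(58, 51) = (58, -51 mod 89) = (58, 38).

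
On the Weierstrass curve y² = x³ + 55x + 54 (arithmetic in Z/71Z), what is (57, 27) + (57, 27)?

tangent at (57, 27): λ = (3·57² + 55)/(2·27) ≡ 4/54. 54⁻¹ ≡ 25 (mod 71), so λ ≡ 4·25 ≡ 29.
  x = λ² - 57 - 57 = 841 - 114 ≡ 17; y = λ·(57 - 17) - 27 ≡ 68. → (17, 68)

(17, 68)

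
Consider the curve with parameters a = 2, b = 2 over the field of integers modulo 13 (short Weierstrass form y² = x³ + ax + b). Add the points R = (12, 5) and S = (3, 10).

(2, 1)

(12, 5) + (3, 10). λ = (10 - 5)/(3 - 12) ≡ 5/4 mod 13. 4⁻¹ ≡ 10 (mod 13), so λ ≡ 11.
  x = λ² - 12 - 3 = 121 - 15 ≡ 2; y = λ·(12 - 2) - 5 ≡ 1. → (2, 1)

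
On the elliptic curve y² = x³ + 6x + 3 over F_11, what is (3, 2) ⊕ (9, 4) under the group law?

(4, 5)

(3, 2) + (9, 4). λ = (4 - 2)/(9 - 3) ≡ 2/6 mod 11. 6⁻¹ ≡ 2 (mod 11), so λ ≡ 4.
  x = λ² - 3 - 9 = 16 - 12 ≡ 4; y = λ·(3 - 4) - 2 ≡ 5. → (4, 5)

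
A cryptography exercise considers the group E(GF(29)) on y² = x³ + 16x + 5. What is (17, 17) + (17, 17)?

tangent at (17, 17): λ = (3·17² + 16)/(2·17) ≡ 13/5. 5⁻¹ ≡ 6 (mod 29) since 5·6 = 30 ≡ 1, so λ ≡ 13·6 ≡ 20.
  x = λ² - 17 - 17 = 400 - 34 ≡ 18; y = λ·(17 - 18) - 17 ≡ 21. → (18, 21)

(18, 21)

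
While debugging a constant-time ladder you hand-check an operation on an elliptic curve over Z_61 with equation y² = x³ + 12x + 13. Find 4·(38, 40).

(45, 42)

Write P = (38, 40).
Double-and-add on 4 = (100)₂. Start with P = (38, 40) for the leading 1-bit.
double: tangent at (38, 40): λ = (3·38² + 12)/(2·40) ≡ 13/19. 19⁻¹ ≡ 45 (mod 61), so λ ≡ 13·45 ≡ 36.
  x = λ² - 38 - 38 = 1296 - 76 ≡ 0; y = λ·(38 - 0) - 40 ≡ 47. → (0, 47)
double: tangent at (0, 47): λ = (3·0² + 12)/(2·47) ≡ 12/33. 33⁻¹ ≡ 37 (mod 61), so λ ≡ 12·37 ≡ 17.
  x = λ² - 0 - 0 = 289 - 0 ≡ 45; y = λ·(0 - 45) - 47 ≡ 42. → (45, 42)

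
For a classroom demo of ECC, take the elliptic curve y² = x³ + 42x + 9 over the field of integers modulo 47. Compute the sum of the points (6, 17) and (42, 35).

(11, 4)

(6, 17) + (42, 35). λ = (35 - 17)/(42 - 6) ≡ 18/36 mod 47. 36⁻¹ ≡ 17 (mod 47), so λ ≡ 24.
  x = λ² - 6 - 42 = 576 - 48 ≡ 11; y = λ·(6 - 11) - 17 ≡ 4. → (11, 4)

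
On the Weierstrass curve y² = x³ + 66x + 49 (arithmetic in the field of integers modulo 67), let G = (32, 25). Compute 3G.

(12, 31)

Repeated addition: build up to 3G.
2G: tangent at (32, 25): λ = (3·32² + 66)/(2·25) ≡ 56/50. 50⁻¹ ≡ 63 (mod 67), so λ ≡ 56·63 ≡ 44.
  x = λ² - 32 - 32 = 1936 - 64 ≡ 63; y = λ·(32 - 63) - 25 ≡ 18. → (63, 18)
3G: (63, 18) + (32, 25). λ = (25 - 18)/(32 - 63) ≡ 7/36 mod 67. 36⁻¹ ≡ 54 (mod 67) since 36·54 = 1944 ≡ 1, so λ ≡ 43.
  x = λ² - 63 - 32 = 1849 - 95 ≡ 12; y = λ·(63 - 12) - 18 ≡ 31. → (12, 31)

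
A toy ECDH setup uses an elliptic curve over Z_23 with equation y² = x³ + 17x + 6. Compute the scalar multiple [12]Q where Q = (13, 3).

(10, 16)

Double-and-add on 12 = (1100)₂. Start with Q = (13, 3) for the leading 1-bit.
double: tangent at (13, 3): λ = (3·13² + 17)/(2·3) ≡ 18/6. 6⁻¹ ≡ 4 (mod 23), so λ ≡ 18·4 ≡ 3.
  x = λ² - 13 - 13 = 9 - 26 ≡ 6; y = λ·(13 - 6) - 3 ≡ 18. → (6, 18)
add Q: (6, 18) + (13, 3). λ = (3 - 18)/(13 - 6) ≡ 8/7 mod 23. 7⁻¹ ≡ 10 (mod 23), so λ ≡ 11.
  x = λ² - 6 - 13 = 121 - 19 ≡ 10; y = λ·(6 - 10) - 18 ≡ 7. → (10, 7)
double: tangent at (10, 7): λ = (3·10² + 17)/(2·7) ≡ 18/14. 14⁻¹ ≡ 5 (mod 23), so λ ≡ 18·5 ≡ 21.
  x = λ² - 10 - 10 = 441 - 20 ≡ 7; y = λ·(10 - 7) - 7 ≡ 10. → (7, 10)
double: tangent at (7, 10): λ = (3·7² + 17)/(2·10) ≡ 3/20. 20⁻¹ ≡ 15 (mod 23) since 20·15 = 300 ≡ 1, so λ ≡ 3·15 ≡ 22.
  x = λ² - 7 - 7 = 484 - 14 ≡ 10; y = λ·(7 - 10) - 10 ≡ 16. → (10, 16)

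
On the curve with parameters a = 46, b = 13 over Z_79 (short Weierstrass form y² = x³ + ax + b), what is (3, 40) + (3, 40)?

tangent at (3, 40): λ = (3·3² + 46)/(2·40) ≡ 73/1. 1⁻¹ ≡ 1 (mod 79), so λ ≡ 73·1 ≡ 73.
  x = λ² - 3 - 3 = 5329 - 6 ≡ 30; y = λ·(3 - 30) - 40 ≡ 43. → (30, 43)

(30, 43)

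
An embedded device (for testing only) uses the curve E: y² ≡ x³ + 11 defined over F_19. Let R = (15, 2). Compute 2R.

tangent at (15, 2): λ = (3·15² + 0)/(2·2) ≡ 10/4. 4⁻¹ ≡ 5 (mod 19), so λ ≡ 10·5 ≡ 12.
  x = λ² - 15 - 15 = 144 - 30 ≡ 0; y = λ·(15 - 0) - 2 ≡ 7. → (0, 7)

(0, 7)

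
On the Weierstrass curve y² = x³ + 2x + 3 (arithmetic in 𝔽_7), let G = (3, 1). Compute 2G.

tangent at (3, 1): λ = (3·3² + 2)/(2·1) ≡ 1/2. 2⁻¹ ≡ 4 (mod 7), so λ ≡ 1·4 ≡ 4.
  x = λ² - 3 - 3 = 16 - 6 ≡ 3; y = λ·(3 - 3) - 1 ≡ 6. → (3, 6)

(3, 6)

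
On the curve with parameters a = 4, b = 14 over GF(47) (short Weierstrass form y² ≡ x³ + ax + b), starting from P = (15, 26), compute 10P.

(22, 9)

Double-and-add on 10 = (1010)₂. Start with P = (15, 26) for the leading 1-bit.
double: tangent at (15, 26): λ = (3·15² + 4)/(2·26) ≡ 21/5. 5⁻¹ ≡ 19 (mod 47) since 5·19 = 95 ≡ 1, so λ ≡ 21·19 ≡ 23.
  x = λ² - 15 - 15 = 529 - 30 ≡ 29; y = λ·(15 - 29) - 26 ≡ 28. → (29, 28)
double: tangent at (29, 28): λ = (3·29² + 4)/(2·28) ≡ 36/9. 9⁻¹ ≡ 21 (mod 47) since 9·21 = 189 ≡ 1, so λ ≡ 36·21 ≡ 4.
  x = λ² - 29 - 29 = 16 - 58 ≡ 5; y = λ·(29 - 5) - 28 ≡ 21. → (5, 21)
add P: (5, 21) + (15, 26). λ = (26 - 21)/(15 - 5) ≡ 5/10 mod 47. 10⁻¹ ≡ 33 (mod 47) since 10·33 = 330 ≡ 1, so λ ≡ 24.
  x = λ² - 5 - 15 = 576 - 20 ≡ 39; y = λ·(5 - 39) - 21 ≡ 9. → (39, 9)
double: tangent at (39, 9): λ = (3·39² + 4)/(2·9) ≡ 8/18. 18⁻¹ ≡ 34 (mod 47), so λ ≡ 8·34 ≡ 37.
  x = λ² - 39 - 39 = 1369 - 78 ≡ 22; y = λ·(39 - 22) - 9 ≡ 9. → (22, 9)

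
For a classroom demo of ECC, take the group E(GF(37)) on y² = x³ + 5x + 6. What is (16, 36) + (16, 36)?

tangent at (16, 36): λ = (3·16² + 5)/(2·36) ≡ 33/35. 35⁻¹ ≡ 18 (mod 37), so λ ≡ 33·18 ≡ 2.
  x = λ² - 16 - 16 = 4 - 32 ≡ 9; y = λ·(16 - 9) - 36 ≡ 15. → (9, 15)

(9, 15)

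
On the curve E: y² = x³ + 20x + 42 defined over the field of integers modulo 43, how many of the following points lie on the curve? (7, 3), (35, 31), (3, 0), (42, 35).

(7, 3): 3² ≡ 9, rhs ≡ 9 → on.
(35, 31): 31² ≡ 15, rhs ≡ 15 → on.
(3, 0): 0² ≡ 0, rhs ≡ 0 → on.
(42, 35): 35² ≡ 21, rhs ≡ 21 → on.

4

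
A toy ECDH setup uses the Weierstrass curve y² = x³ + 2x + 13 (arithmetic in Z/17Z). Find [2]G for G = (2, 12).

(0, 9)

tangent at (2, 12): λ = (3·2² + 2)/(2·12) ≡ 14/7. 7⁻¹ ≡ 5 (mod 17) since 7·5 = 35 ≡ 1, so λ ≡ 14·5 ≡ 2.
  x = λ² - 2 - 2 = 4 - 4 ≡ 0; y = λ·(2 - 0) - 12 ≡ 9. → (0, 9)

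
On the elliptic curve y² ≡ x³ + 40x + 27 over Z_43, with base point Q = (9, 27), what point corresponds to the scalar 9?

Repeated addition: build up to 9Q.
2Q: tangent at (9, 27): λ = (3·9² + 40)/(2·27) ≡ 25/11. 11⁻¹ ≡ 4 (mod 43) since 11·4 = 44 ≡ 1, so λ ≡ 25·4 ≡ 14.
  x = λ² - 9 - 9 = 196 - 18 ≡ 6; y = λ·(9 - 6) - 27 ≡ 15. → (6, 15)
3Q: (6, 15) + (9, 27). λ = (27 - 15)/(9 - 6) ≡ 12/3 mod 43. 3⁻¹ ≡ 29 (mod 43) since 3·29 = 87 ≡ 1, so λ ≡ 4.
  x = λ² - 6 - 9 = 16 - 15 ≡ 1; y = λ·(6 - 1) - 15 ≡ 5. → (1, 5)
4Q: (1, 5) + (9, 27). λ = (27 - 5)/(9 - 1) ≡ 22/8 mod 43. 8⁻¹ ≡ 27 (mod 43), so λ ≡ 35.
  x = λ² - 1 - 9 = 1225 - 10 ≡ 11; y = λ·(1 - 11) - 5 ≡ 32. → (11, 32)
5Q: (11, 32) + (9, 27). λ = (27 - 32)/(9 - 11) ≡ 38/41 mod 43. 41⁻¹ ≡ 21 (mod 43), so λ ≡ 24.
  x = λ² - 11 - 9 = 576 - 20 ≡ 40; y = λ·(11 - 40) - 32 ≡ 3. → (40, 3)
6Q: (40, 3) + (9, 27). λ = (27 - 3)/(9 - 40) ≡ 24/12 mod 43. 12⁻¹ ≡ 18 (mod 43) since 12·18 = 216 ≡ 1, so λ ≡ 2.
  x = λ² - 40 - 9 = 4 - 49 ≡ 41; y = λ·(40 - 41) - 3 ≡ 38. → (41, 38)
7Q: (41, 38) + (9, 27). λ = (27 - 38)/(9 - 41) ≡ 32/11 mod 43. 11⁻¹ ≡ 4 (mod 43), so λ ≡ 42.
  x = λ² - 41 - 9 = 1764 - 50 ≡ 37; y = λ·(41 - 37) - 38 ≡ 1. → (37, 1)
8Q: (37, 1) + (9, 27). λ = (27 - 1)/(9 - 37) ≡ 26/15 mod 43. 15⁻¹ ≡ 23 (mod 43), so λ ≡ 39.
  x = λ² - 37 - 9 = 1521 - 46 ≡ 13; y = λ·(37 - 13) - 1 ≡ 32. → (13, 32)
9Q: (13, 32) + (9, 27). λ = (27 - 32)/(9 - 13) ≡ 38/39 mod 43. 39⁻¹ ≡ 32 (mod 43), so λ ≡ 12.
  x = λ² - 13 - 9 = 144 - 22 ≡ 36; y = λ·(13 - 36) - 32 ≡ 36. → (36, 36)

(36, 36)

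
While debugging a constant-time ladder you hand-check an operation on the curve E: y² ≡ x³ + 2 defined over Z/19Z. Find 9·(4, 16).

Write P = (4, 16).
Double-and-add on 9 = (1001)₂. Start with P = (4, 16) for the leading 1-bit.
double: tangent at (4, 16): λ = (3·4² + 0)/(2·16) ≡ 10/13. 13⁻¹ ≡ 3 (mod 19) since 13·3 = 39 ≡ 1, so λ ≡ 10·3 ≡ 11.
  x = λ² - 4 - 4 = 121 - 8 ≡ 18; y = λ·(4 - 18) - 16 ≡ 1. → (18, 1)
double: tangent at (18, 1): λ = (3·18² + 0)/(2·1) ≡ 3/2. 2⁻¹ ≡ 10 (mod 19), so λ ≡ 3·10 ≡ 11.
  x = λ² - 18 - 18 = 121 - 36 ≡ 9; y = λ·(18 - 9) - 1 ≡ 3. → (9, 3)
double: tangent at (9, 3): λ = (3·9² + 0)/(2·3) ≡ 15/6. 6⁻¹ ≡ 16 (mod 19) since 6·16 = 96 ≡ 1, so λ ≡ 15·16 ≡ 12.
  x = λ² - 9 - 9 = 144 - 18 ≡ 12; y = λ·(9 - 12) - 3 ≡ 18. → (12, 18)
add P: (12, 18) + (4, 16). λ = (16 - 18)/(4 - 12) ≡ 17/11 mod 19. 11⁻¹ ≡ 7 (mod 19), so λ ≡ 5.
  x = λ² - 12 - 4 = 25 - 16 ≡ 9; y = λ·(12 - 9) - 18 ≡ 16. → (9, 16)

(9, 16)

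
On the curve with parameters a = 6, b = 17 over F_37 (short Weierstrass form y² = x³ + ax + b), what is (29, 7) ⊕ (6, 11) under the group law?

(29, 7) + (6, 11). λ = (11 - 7)/(6 - 29) ≡ 4/14 mod 37. 14⁻¹ ≡ 8 (mod 37) since 14·8 = 112 ≡ 1, so λ ≡ 32.
  x = λ² - 29 - 6 = 1024 - 35 ≡ 27; y = λ·(29 - 27) - 7 ≡ 20. → (27, 20)

(27, 20)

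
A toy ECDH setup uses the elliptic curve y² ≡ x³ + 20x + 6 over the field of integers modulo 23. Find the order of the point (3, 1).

10

2P: tangent at (3, 1): λ = (3·3² + 20)/(2·1) ≡ 1/2. 2⁻¹ ≡ 12 (mod 23), so λ ≡ 1·12 ≡ 12.
  x = λ² - 3 - 3 = 144 - 6 ≡ 0; y = λ·(3 - 0) - 1 ≡ 12. → (0, 12)
3P: (0, 12) + (3, 1). λ = (1 - 12)/(3 - 0) ≡ 12/3 mod 23. 3⁻¹ ≡ 8 (mod 23), so λ ≡ 4.
  x = λ² - 0 - 3 = 16 - 3 ≡ 13; y = λ·(0 - 13) - 12 ≡ 5. → (13, 5)
4P: (13, 5) + (3, 1). λ = (1 - 5)/(3 - 13) ≡ 19/13 mod 23. 13⁻¹ ≡ 16 (mod 23), so λ ≡ 5.
  x = λ² - 13 - 3 = 25 - 16 ≡ 9; y = λ·(13 - 9) - 5 ≡ 15. → (9, 15)
5P: (9, 15) + (3, 1). λ = (1 - 15)/(3 - 9) ≡ 9/17 mod 23. 17⁻¹ ≡ 19 (mod 23) since 17·19 = 323 ≡ 1, so λ ≡ 10.
  x = λ² - 9 - 3 = 100 - 12 ≡ 19; y = λ·(9 - 19) - 15 ≡ 0. → (19, 0)
6P: (19, 0) + (3, 1). λ = (1 - 0)/(3 - 19) ≡ 1/7 mod 23. 7⁻¹ ≡ 10 (mod 23) since 7·10 = 70 ≡ 1, so λ ≡ 10.
  x = λ² - 19 - 3 = 100 - 22 ≡ 9; y = λ·(19 - 9) - 0 ≡ 8. → (9, 8)
7P: (9, 8) + (3, 1). λ = (1 - 8)/(3 - 9) ≡ 16/17 mod 23. 17⁻¹ ≡ 19 (mod 23), so λ ≡ 5.
  x = λ² - 9 - 3 = 25 - 12 ≡ 13; y = λ·(9 - 13) - 8 ≡ 18. → (13, 18)
8P: (13, 18) + (3, 1). λ = (1 - 18)/(3 - 13) ≡ 6/13 mod 23. 13⁻¹ ≡ 16 (mod 23) since 13·16 = 208 ≡ 1, so λ ≡ 4.
  x = λ² - 13 - 3 = 16 - 16 ≡ 0; y = λ·(13 - 0) - 18 ≡ 11. → (0, 11)
9P: (0, 11) + (3, 1). λ = (1 - 11)/(3 - 0) ≡ 13/3 mod 23. 3⁻¹ ≡ 8 (mod 23), so λ ≡ 12.
  x = λ² - 0 - 3 = 144 - 3 ≡ 3; y = λ·(0 - 3) - 11 ≡ 22. → (3, 22)
10P: (3, 22) + (3, 1): same x and y₁ ≡ -y₂, so the sum is ∞.
10P = ∞, so the order is 10.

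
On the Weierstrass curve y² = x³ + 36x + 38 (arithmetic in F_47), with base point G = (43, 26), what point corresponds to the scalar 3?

(20, 4)

Repeated addition: build up to 3G.
2G: tangent at (43, 26): λ = (3·43² + 36)/(2·26) ≡ 37/5. 5⁻¹ ≡ 19 (mod 47) since 5·19 = 95 ≡ 1, so λ ≡ 37·19 ≡ 45.
  x = λ² - 43 - 43 = 2025 - 86 ≡ 12; y = λ·(43 - 12) - 26 ≡ 6. → (12, 6)
3G: (12, 6) + (43, 26). λ = (26 - 6)/(43 - 12) ≡ 20/31 mod 47. 31⁻¹ ≡ 44 (mod 47), so λ ≡ 34.
  x = λ² - 12 - 43 = 1156 - 55 ≡ 20; y = λ·(12 - 20) - 6 ≡ 4. → (20, 4)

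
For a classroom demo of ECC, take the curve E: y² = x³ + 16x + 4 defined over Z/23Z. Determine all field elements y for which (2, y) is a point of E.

x³ + 16x + 4 = 44 ≡ 21 (mod 23).
21 is a non-residue mod 23; no y exists.

none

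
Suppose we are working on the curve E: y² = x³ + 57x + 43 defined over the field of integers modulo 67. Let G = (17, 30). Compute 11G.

(46, 29)

Repeated addition: build up to 11G.
2G: tangent at (17, 30): λ = (3·17² + 57)/(2·30) ≡ 53/60. 60⁻¹ ≡ 19 (mod 67) since 60·19 = 1140 ≡ 1, so λ ≡ 53·19 ≡ 2.
  x = λ² - 17 - 17 = 4 - 34 ≡ 37; y = λ·(17 - 37) - 30 ≡ 64. → (37, 64)
3G: (37, 64) + (17, 30). λ = (30 - 64)/(17 - 37) ≡ 33/47 mod 67. 47⁻¹ ≡ 10 (mod 67), so λ ≡ 62.
  x = λ² - 37 - 17 = 3844 - 54 ≡ 38; y = λ·(37 - 38) - 64 ≡ 8. → (38, 8)
4G: (38, 8) + (17, 30). λ = (30 - 8)/(17 - 38) ≡ 22/46 mod 67. 46⁻¹ ≡ 51 (mod 67), so λ ≡ 50.
  x = λ² - 38 - 17 = 2500 - 55 ≡ 33; y = λ·(38 - 33) - 8 ≡ 41. → (33, 41)
5G: (33, 41) + (17, 30). λ = (30 - 41)/(17 - 33) ≡ 56/51 mod 67. 51⁻¹ ≡ 46 (mod 67) since 51·46 = 2346 ≡ 1, so λ ≡ 30.
  x = λ² - 33 - 17 = 900 - 50 ≡ 46; y = λ·(33 - 46) - 41 ≡ 38. → (46, 38)
6G: (46, 38) + (17, 30). λ = (30 - 38)/(17 - 46) ≡ 59/38 mod 67. 38⁻¹ ≡ 30 (mod 67) since 38·30 = 1140 ≡ 1, so λ ≡ 28.
  x = λ² - 46 - 17 = 784 - 63 ≡ 51; y = λ·(46 - 51) - 38 ≡ 23. → (51, 23)
7G: (51, 23) + (17, 30). λ = (30 - 23)/(17 - 51) ≡ 7/33 mod 67. 33⁻¹ ≡ 65 (mod 67), so λ ≡ 53.
  x = λ² - 51 - 17 = 2809 - 68 ≡ 61; y = λ·(51 - 61) - 23 ≡ 50. → (61, 50)
8G: (61, 50) + (17, 30). λ = (30 - 50)/(17 - 61) ≡ 47/23 mod 67. 23⁻¹ ≡ 35 (mod 67), so λ ≡ 37.
  x = λ² - 61 - 17 = 1369 - 78 ≡ 18; y = λ·(61 - 18) - 50 ≡ 0. → (18, 0)
9G: (18, 0) + (17, 30). λ = (30 - 0)/(17 - 18) ≡ 30/66 mod 67. 66⁻¹ ≡ 66 (mod 67), so λ ≡ 37.
  x = λ² - 18 - 17 = 1369 - 35 ≡ 61; y = λ·(18 - 61) - 0 ≡ 17. → (61, 17)
10G: (61, 17) + (17, 30). λ = (30 - 17)/(17 - 61) ≡ 13/23 mod 67. 23⁻¹ ≡ 35 (mod 67), so λ ≡ 53.
  x = λ² - 61 - 17 = 2809 - 78 ≡ 51; y = λ·(61 - 51) - 17 ≡ 44. → (51, 44)
11G: (51, 44) + (17, 30). λ = (30 - 44)/(17 - 51) ≡ 53/33 mod 67. 33⁻¹ ≡ 65 (mod 67), so λ ≡ 28.
  x = λ² - 51 - 17 = 784 - 68 ≡ 46; y = λ·(51 - 46) - 44 ≡ 29. → (46, 29)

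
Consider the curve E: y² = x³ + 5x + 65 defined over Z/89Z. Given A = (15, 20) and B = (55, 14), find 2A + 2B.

First 2A:
Repeated addition: build up to 2A.
2A: tangent at (15, 20): λ = (3·15² + 5)/(2·20) ≡ 57/40. 40⁻¹ ≡ 69 (mod 89) since 40·69 = 2760 ≡ 1, so λ ≡ 57·69 ≡ 17.
  x = λ² - 15 - 15 = 289 - 30 ≡ 81; y = λ·(15 - 81) - 20 ≡ 15. → (81, 15)
2A = (81, 15).
Next 2B:
Repeated addition: build up to 2B.
2B: tangent at (55, 14): λ = (3·55² + 5)/(2·14) ≡ 2/28. 28⁻¹ ≡ 35 (mod 89) since 28·35 = 980 ≡ 1, so λ ≡ 2·35 ≡ 70.
  x = λ² - 55 - 55 = 4900 - 110 ≡ 73; y = λ·(55 - 73) - 14 ≡ 61. → (73, 61)
2B = (73, 61).
Finally 2A + 2B:
(81, 15) + (73, 61). λ = (61 - 15)/(73 - 81) ≡ 46/81 mod 89. 81⁻¹ ≡ 11 (mod 89), so λ ≡ 61.
  x = λ² - 81 - 73 = 3721 - 154 ≡ 7; y = λ·(81 - 7) - 15 ≡ 49. → (7, 49)

(7, 49)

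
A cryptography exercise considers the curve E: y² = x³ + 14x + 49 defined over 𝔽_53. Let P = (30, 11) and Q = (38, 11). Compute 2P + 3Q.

First 2P:
Repeated addition: build up to 2P.
2P: tangent at (30, 11): λ = (3·30² + 14)/(2·11) ≡ 11/22. 22⁻¹ ≡ 41 (mod 53), so λ ≡ 11·41 ≡ 27.
  x = λ² - 30 - 30 = 729 - 60 ≡ 33; y = λ·(30 - 33) - 11 ≡ 14. → (33, 14)
2P = (33, 14).
Next 3Q:
Repeated addition: build up to 3Q.
2Q: tangent at (38, 11): λ = (3·38² + 14)/(2·11) ≡ 0/22. 22⁻¹ ≡ 41 (mod 53), so λ ≡ 0·41 ≡ 0.
  x = λ² - 38 - 38 = 0 - 76 ≡ 30; y = λ·(38 - 30) - 11 ≡ 42. → (30, 42)
3Q: (30, 42) + (38, 11). λ = (11 - 42)/(38 - 30) ≡ 22/8 mod 53. 8⁻¹ ≡ 20 (mod 53), so λ ≡ 16.
  x = λ² - 30 - 38 = 256 - 68 ≡ 29; y = λ·(30 - 29) - 42 ≡ 27. → (29, 27)
3Q = (29, 27).
Finally 2P + 3Q:
(33, 14) + (29, 27). λ = (27 - 14)/(29 - 33) ≡ 13/49 mod 53. 49⁻¹ ≡ 13 (mod 53), so λ ≡ 10.
  x = λ² - 33 - 29 = 100 - 62 ≡ 38; y = λ·(33 - 38) - 14 ≡ 42. → (38, 42)

(38, 42)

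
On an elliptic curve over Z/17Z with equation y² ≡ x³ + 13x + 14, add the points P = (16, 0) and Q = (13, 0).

(5, 0)

(16, 0) + (13, 0). λ = (0 - 0)/(13 - 16) ≡ 0/14 mod 17. 14⁻¹ ≡ 11 (mod 17), so λ ≡ 0.
  x = λ² - 16 - 13 = 0 - 29 ≡ 5; y = λ·(16 - 5) - 0 ≡ 0. → (5, 0)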